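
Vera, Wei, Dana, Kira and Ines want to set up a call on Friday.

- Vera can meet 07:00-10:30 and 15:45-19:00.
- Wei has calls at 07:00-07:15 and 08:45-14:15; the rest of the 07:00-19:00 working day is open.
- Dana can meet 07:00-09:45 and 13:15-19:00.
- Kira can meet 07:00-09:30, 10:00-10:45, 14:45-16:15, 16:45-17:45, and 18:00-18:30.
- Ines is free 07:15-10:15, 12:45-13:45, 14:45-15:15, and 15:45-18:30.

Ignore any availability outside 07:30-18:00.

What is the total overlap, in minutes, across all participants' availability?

165 minutes

Wei free within 07:00–19:00: 07:15–08:45, 14:15–19:00.
Vera ∩ Wei: 07:15–08:45, 15:45–19:00.
Vera ∩ Wei ∩ Dana: 07:15–08:45, 15:45–19:00.
Vera ∩ Wei ∩ Dana ∩ Kira: 07:15–08:45, 15:45–16:15, 16:45–17:45, 18:00–18:30.
Vera ∩ Wei ∩ Dana ∩ Kira ∩ Ines: 07:15–08:45, 15:45–16:15, 16:45–17:45, 18:00–18:30.
Restricted to 07:30–18:00: 07:30–08:45, 15:45–16:15, 16:45–17:45.
Total common minutes: 75 + 30 + 60 = 165.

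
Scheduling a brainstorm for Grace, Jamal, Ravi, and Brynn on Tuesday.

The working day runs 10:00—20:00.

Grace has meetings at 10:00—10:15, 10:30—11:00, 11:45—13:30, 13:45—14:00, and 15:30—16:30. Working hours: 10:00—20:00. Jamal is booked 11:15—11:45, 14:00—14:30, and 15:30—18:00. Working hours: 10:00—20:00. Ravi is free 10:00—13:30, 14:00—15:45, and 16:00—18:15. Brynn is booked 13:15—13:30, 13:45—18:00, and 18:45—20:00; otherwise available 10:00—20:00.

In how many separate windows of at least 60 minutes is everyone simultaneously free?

0

Grace free within 10:00–20:00: 10:15–10:30, 11:00–11:45, 13:30–13:45, 14:00–15:30, 16:30–20:00.
Jamal free within 10:00–20:00: 10:00–11:15, 11:45–14:00, 14:30–15:30, 18:00–20:00.
Brynn free within 10:00–20:00: 10:00–13:15, 13:30–13:45, 18:00–18:45.
Grace ∩ Jamal: 10:15–10:30, 11:00–11:15, 13:30–13:45, 14:30–15:30, 18:00–20:00.
Grace ∩ Jamal ∩ Ravi: 10:15–10:30, 11:00–11:15, 14:30–15:30, 18:00–18:15.
Grace ∩ Jamal ∩ Ravi ∩ Brynn: 10:15–10:30, 11:00–11:15, 18:00–18:15.
Windows ≥ 60 min: (none).
That's 0 windows.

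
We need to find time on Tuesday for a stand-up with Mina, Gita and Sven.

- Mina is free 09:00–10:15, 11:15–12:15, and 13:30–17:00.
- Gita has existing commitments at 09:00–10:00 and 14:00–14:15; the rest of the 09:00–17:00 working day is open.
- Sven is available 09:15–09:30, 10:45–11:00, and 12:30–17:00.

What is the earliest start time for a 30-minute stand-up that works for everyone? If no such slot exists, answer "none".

Gita free within 09:00–17:00: 10:00–14:00, 14:15–17:00.
Mina ∩ Gita: 10:00–10:15, 11:15–12:15, 13:30–14:00, 14:15–17:00.
Mina ∩ Gita ∩ Sven: 13:30–14:00, 14:15–17:00.
Windows ≥ 30 min: 13:30–14:00, 14:15–17:00.
Earliest such window starts at 13:30.

13:30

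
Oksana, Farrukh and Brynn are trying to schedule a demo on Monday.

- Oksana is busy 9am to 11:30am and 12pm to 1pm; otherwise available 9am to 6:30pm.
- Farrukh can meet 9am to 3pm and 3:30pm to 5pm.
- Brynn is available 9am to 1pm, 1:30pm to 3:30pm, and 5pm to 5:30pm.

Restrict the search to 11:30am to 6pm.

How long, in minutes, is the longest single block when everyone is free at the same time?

Oksana free within 09:00–18:30: 11:30–12:00, 13:00–18:30.
Oksana ∩ Farrukh: 11:30–12:00, 13:00–15:00, 15:30–17:00.
Oksana ∩ Farrukh ∩ Brynn: 11:30–12:00, 13:30–15:00.
Restricted to 11:30–18:00: 11:30–12:00, 13:30–15:00.
Common window lengths: 30, 90 min; longest is 90.

90 minutes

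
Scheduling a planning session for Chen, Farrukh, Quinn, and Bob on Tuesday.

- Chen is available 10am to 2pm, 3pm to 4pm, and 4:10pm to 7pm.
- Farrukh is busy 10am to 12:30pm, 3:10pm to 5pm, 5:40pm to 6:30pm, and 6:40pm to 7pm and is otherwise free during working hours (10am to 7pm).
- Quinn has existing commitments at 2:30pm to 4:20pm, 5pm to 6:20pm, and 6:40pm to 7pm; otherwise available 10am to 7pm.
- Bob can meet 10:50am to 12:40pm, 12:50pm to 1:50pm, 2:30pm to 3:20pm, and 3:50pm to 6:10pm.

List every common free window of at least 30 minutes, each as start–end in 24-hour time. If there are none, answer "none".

12:50–13:50

Farrukh free within 10:00–19:00: 12:30–15:10, 17:00–17:40, 18:30–18:40.
Quinn free within 10:00–19:00: 10:00–14:30, 16:20–17:00, 18:20–18:40.
Chen ∩ Farrukh: 12:30–14:00, 15:00–15:10, 17:00–17:40, 18:30–18:40.
Chen ∩ Farrukh ∩ Quinn: 12:30–14:00, 18:30–18:40.
Chen ∩ Farrukh ∩ Quinn ∩ Bob: 12:30–12:40, 12:50–13:50.
Windows ≥ 30 min: 12:50–13:50.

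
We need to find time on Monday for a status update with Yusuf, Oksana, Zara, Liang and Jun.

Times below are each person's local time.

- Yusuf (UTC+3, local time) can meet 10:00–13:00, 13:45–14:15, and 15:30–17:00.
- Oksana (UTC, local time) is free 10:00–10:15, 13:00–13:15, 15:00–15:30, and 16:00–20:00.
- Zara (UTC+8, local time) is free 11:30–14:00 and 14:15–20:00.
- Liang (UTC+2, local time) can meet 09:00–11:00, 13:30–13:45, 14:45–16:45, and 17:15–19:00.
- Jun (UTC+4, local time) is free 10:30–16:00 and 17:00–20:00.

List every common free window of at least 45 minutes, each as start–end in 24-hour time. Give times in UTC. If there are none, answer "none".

none

Yusuf → UTC: 07:00–10:00, 10:45–11:15, 12:30–14:00.
Oksana → UTC: 10:00–10:15, 13:00–13:15, 15:00–15:30, 16:00–20:00.
Zara → UTC: 03:30–06:00, 06:15–12:00.
Liang → UTC: 07:00–09:00, 11:30–11:45, 12:45–14:45, 15:15–17:00.
Jun → UTC: 06:30–12:00, 13:00–16:00.
Yusuf ∩ Oksana: 13:00–13:15.
Yusuf ∩ Oksana ∩ Zara: (none).
Yusuf ∩ Oksana ∩ Zara ∩ Liang: (none).
Yusuf ∩ Oksana ∩ Zara ∩ Liang ∩ Jun: (none).
Windows ≥ 45 min: (none).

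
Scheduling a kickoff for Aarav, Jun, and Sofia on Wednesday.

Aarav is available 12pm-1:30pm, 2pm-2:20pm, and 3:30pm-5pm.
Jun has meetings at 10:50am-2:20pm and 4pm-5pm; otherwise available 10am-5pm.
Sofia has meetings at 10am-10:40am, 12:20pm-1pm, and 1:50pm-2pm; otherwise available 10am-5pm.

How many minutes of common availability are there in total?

30 minutes

Jun free within 10:00–17:00: 10:00–10:50, 14:20–16:00.
Sofia free within 10:00–17:00: 10:40–12:20, 13:00–13:50, 14:00–17:00.
Aarav ∩ Jun: 15:30–16:00.
Aarav ∩ Jun ∩ Sofia: 15:30–16:00.
Total common minutes: 30.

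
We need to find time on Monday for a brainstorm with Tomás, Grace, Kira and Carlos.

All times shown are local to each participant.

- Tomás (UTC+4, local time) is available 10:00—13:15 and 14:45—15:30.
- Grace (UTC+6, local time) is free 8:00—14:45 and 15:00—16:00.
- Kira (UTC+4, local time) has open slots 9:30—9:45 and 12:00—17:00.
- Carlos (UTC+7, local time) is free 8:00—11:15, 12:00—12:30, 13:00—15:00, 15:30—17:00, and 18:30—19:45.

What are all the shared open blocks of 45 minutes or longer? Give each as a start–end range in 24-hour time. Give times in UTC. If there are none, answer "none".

none

Tomás → UTC: 06:00–09:15, 10:45–11:30.
Grace → UTC: 02:00–08:45, 09:00–10:00.
Kira → UTC: 05:30–05:45, 08:00–13:00.
Carlos → UTC: 01:00–04:15, 05:00–05:30, 06:00–08:00, 08:30–10:00, 11:30–12:45.
Tomás ∩ Grace: 06:00–08:45, 09:00–09:15.
Tomás ∩ Grace ∩ Kira: 08:00–08:45, 09:00–09:15.
Tomás ∩ Grace ∩ Kira ∩ Carlos: 08:30–08:45, 09:00–09:15.
Windows ≥ 45 min: (none).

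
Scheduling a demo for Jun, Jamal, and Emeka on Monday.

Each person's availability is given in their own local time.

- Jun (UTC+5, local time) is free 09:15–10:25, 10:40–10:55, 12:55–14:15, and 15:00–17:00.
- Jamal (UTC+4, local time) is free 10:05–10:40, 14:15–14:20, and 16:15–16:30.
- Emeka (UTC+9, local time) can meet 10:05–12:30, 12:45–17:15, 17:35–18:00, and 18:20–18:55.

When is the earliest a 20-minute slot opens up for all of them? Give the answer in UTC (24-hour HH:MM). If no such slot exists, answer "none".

none

Jun → UTC: 04:15–05:25, 05:40–05:55, 07:55–09:15, 10:00–12:00.
Jamal → UTC: 06:05–06:40, 10:15–10:20, 12:15–12:30.
Emeka → UTC: 01:05–03:30, 03:45–08:15, 08:35–09:00, 09:20–09:55.
Jun ∩ Jamal: 10:15–10:20.
Jun ∩ Jamal ∩ Emeka: (none).
Windows ≥ 20 min: (none).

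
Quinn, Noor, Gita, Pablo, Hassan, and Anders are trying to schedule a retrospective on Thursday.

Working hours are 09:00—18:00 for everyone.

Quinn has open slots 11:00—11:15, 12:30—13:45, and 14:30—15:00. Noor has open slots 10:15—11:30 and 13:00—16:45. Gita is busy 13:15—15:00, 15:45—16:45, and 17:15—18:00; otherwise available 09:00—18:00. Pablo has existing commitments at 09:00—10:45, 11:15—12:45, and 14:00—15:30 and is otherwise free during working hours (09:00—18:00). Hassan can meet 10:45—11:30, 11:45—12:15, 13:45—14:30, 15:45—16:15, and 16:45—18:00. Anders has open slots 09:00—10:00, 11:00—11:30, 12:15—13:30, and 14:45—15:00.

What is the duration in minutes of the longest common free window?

15 minutes

Gita free within 09:00–18:00: 09:00–13:15, 15:00–15:45, 16:45–17:15.
Pablo free within 09:00–18:00: 10:45–11:15, 12:45–14:00, 15:30–18:00.
Quinn ∩ Noor: 11:00–11:15, 13:00–13:45, 14:30–15:00.
Quinn ∩ Noor ∩ Gita: 11:00–11:15, 13:00–13:15.
Quinn ∩ Noor ∩ Gita ∩ Pablo: 11:00–11:15, 13:00–13:15.
Quinn ∩ Noor ∩ Gita ∩ Pablo ∩ Hassan: 11:00–11:15.
Quinn ∩ Noor ∩ Gita ∩ Pablo ∩ Hassan ∩ Anders: 11:00–11:15.
Single common window of 15 minutes.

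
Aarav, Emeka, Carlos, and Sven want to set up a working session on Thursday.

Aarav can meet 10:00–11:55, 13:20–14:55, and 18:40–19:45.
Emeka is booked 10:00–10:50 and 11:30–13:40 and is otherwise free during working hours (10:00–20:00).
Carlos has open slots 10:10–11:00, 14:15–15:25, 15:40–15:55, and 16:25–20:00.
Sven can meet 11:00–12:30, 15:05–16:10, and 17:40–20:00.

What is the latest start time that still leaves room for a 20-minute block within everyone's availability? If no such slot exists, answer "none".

Emeka free within 10:00–20:00: 10:50–11:30, 13:40–20:00.
Aarav ∩ Emeka: 10:50–11:30, 13:40–14:55, 18:40–19:45.
Aarav ∩ Emeka ∩ Carlos: 10:50–11:00, 14:15–14:55, 18:40–19:45.
Aarav ∩ Emeka ∩ Carlos ∩ Sven: 18:40–19:45.
Windows ≥ 20 min: 18:40–19:45.
Latest start in the last window 18:40–19:45 is 19:45 − 20 min = 19:25.

19:25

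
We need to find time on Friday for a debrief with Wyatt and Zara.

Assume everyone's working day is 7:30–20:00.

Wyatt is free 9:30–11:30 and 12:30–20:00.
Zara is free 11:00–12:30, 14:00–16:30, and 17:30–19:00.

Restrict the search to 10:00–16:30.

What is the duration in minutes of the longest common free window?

Wyatt ∩ Zara: 11:00–11:30, 14:00–16:30, 17:30–19:00.
Restricted to 10:00–16:30: 11:00–11:30, 14:00–16:30.
Common window lengths: 30, 150 min; longest is 150.

150 minutes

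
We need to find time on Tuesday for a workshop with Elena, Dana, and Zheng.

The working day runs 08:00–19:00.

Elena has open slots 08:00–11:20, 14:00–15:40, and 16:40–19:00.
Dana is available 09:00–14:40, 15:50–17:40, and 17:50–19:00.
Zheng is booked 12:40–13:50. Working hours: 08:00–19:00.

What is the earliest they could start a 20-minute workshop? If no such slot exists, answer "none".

09:00

Zheng free within 08:00–19:00: 08:00–12:40, 13:50–19:00.
Elena ∩ Dana: 09:00–11:20, 14:00–14:40, 16:40–17:40, 17:50–19:00.
Elena ∩ Dana ∩ Zheng: 09:00–11:20, 14:00–14:40, 16:40–17:40, 17:50–19:00.
Windows ≥ 20 min: 09:00–11:20, 14:00–14:40, 16:40–17:40, 17:50–19:00.
Earliest such window starts at 09:00.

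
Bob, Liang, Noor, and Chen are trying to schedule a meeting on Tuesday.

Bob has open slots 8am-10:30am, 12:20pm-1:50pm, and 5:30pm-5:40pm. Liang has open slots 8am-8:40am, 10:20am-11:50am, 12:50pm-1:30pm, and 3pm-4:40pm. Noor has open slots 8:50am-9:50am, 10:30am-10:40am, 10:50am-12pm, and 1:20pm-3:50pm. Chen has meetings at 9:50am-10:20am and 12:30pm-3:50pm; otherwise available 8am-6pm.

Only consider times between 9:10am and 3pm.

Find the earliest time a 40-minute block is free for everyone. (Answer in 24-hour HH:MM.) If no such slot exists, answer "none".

Chen free within 08:00–18:00: 08:00–09:50, 10:20–12:30, 15:50–18:00.
Bob ∩ Liang: 08:00–08:40, 10:20–10:30, 12:50–13:30.
Bob ∩ Liang ∩ Noor: 13:20–13:30.
Bob ∩ Liang ∩ Noor ∩ Chen: (none).
Restricted to 09:10–15:00: (none).
Windows ≥ 40 min: (none).

none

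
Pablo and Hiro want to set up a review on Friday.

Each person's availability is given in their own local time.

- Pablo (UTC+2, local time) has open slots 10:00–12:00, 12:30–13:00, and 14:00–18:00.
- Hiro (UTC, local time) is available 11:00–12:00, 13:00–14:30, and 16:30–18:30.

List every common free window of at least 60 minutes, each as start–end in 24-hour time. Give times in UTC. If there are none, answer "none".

13:00–14:30

Pablo → UTC: 08:00–10:00, 10:30–11:00, 12:00–16:00.
Hiro → UTC: 11:00–12:00, 13:00–14:30, 16:30–18:30.
Pablo ∩ Hiro: 13:00–14:30.
Windows ≥ 60 min: 13:00–14:30.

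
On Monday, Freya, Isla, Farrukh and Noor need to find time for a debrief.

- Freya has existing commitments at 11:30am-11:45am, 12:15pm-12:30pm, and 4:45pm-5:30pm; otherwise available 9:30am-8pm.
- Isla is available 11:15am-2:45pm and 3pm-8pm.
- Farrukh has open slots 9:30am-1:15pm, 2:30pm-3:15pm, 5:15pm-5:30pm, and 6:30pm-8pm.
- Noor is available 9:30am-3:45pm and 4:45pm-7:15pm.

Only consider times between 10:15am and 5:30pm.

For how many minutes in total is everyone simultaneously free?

120 minutes

Freya free within 09:30–20:00: 09:30–11:30, 11:45–12:15, 12:30–16:45, 17:30–20:00.
Freya ∩ Isla: 11:15–11:30, 11:45–12:15, 12:30–14:45, 15:00–16:45, 17:30–20:00.
Freya ∩ Isla ∩ Farrukh: 11:15–11:30, 11:45–12:15, 12:30–13:15, 14:30–14:45, 15:00–15:15, 18:30–20:00.
Freya ∩ Isla ∩ Farrukh ∩ Noor: 11:15–11:30, 11:45–12:15, 12:30–13:15, 14:30–14:45, 15:00–15:15, 18:30–19:15.
Restricted to 10:15–17:30: 11:15–11:30, 11:45–12:15, 12:30–13:15, 14:30–14:45, 15:00–15:15.
Total common minutes: 15 + 30 + 45 + 15 + 15 = 120.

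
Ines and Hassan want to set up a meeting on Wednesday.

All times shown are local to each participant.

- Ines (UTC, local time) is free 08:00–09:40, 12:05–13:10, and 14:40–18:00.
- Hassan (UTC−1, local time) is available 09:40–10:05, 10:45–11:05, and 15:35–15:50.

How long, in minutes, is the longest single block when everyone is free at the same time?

Ines → UTC: 08:00–09:40, 12:05–13:10, 14:40–18:00.
Hassan → UTC: 10:40–11:05, 11:45–12:05, 16:35–16:50.
Ines ∩ Hassan: 16:35–16:50.
Single common window of 15 minutes.

15 minutes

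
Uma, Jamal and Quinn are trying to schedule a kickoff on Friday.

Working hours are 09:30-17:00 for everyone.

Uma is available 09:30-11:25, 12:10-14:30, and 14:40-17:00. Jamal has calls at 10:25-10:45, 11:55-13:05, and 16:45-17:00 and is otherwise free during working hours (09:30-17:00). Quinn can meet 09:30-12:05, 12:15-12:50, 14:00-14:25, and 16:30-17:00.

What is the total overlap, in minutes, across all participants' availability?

135 minutes

Jamal free within 09:30–17:00: 09:30–10:25, 10:45–11:55, 13:05–16:45.
Uma ∩ Jamal: 09:30–10:25, 10:45–11:25, 13:05–14:30, 14:40–16:45.
Uma ∩ Jamal ∩ Quinn: 09:30–10:25, 10:45–11:25, 14:00–14:25, 16:30–16:45.
Total common minutes: 55 + 40 + 25 + 15 = 135.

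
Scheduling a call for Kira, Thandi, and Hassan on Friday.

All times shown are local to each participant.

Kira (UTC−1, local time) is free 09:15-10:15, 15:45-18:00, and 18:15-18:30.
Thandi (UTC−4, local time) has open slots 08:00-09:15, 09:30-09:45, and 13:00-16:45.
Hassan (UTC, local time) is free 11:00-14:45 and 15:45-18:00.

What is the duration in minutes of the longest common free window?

Kira → UTC: 10:15–11:15, 16:45–19:00, 19:15–19:30.
Thandi → UTC: 12:00–13:15, 13:30–13:45, 17:00–20:45.
Hassan → UTC: 11:00–14:45, 15:45–18:00.
Kira ∩ Thandi: 17:00–19:00, 19:15–19:30.
Kira ∩ Thandi ∩ Hassan: 17:00–18:00.
Single common window of 60 minutes.

60 minutes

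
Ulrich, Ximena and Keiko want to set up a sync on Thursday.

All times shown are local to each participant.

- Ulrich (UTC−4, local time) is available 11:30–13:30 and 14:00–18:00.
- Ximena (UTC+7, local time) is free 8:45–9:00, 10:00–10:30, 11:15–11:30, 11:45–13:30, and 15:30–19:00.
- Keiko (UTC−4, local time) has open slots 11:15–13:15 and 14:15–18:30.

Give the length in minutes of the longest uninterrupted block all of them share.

0 minutes

Ulrich → UTC: 15:30–17:30, 18:00–22:00.
Ximena → UTC: 01:45–02:00, 03:00–03:30, 04:15–04:30, 04:45–06:30, 08:30–12:00.
Keiko → UTC: 15:15–17:15, 18:15–22:30.
Ulrich ∩ Ximena: (none).
Ulrich ∩ Ximena ∩ Keiko: (none).
No common window.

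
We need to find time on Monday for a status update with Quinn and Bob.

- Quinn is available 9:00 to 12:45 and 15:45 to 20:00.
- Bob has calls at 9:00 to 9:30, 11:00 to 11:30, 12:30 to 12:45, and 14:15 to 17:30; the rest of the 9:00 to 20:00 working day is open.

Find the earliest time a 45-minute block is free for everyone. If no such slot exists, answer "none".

09:30

Bob free within 09:00–20:00: 09:30–11:00, 11:30–12:30, 12:45–14:15, 17:30–20:00.
Quinn ∩ Bob: 09:30–11:00, 11:30–12:30, 17:30–20:00.
Windows ≥ 45 min: 09:30–11:00, 11:30–12:30, 17:30–20:00.
Earliest such window starts at 09:30.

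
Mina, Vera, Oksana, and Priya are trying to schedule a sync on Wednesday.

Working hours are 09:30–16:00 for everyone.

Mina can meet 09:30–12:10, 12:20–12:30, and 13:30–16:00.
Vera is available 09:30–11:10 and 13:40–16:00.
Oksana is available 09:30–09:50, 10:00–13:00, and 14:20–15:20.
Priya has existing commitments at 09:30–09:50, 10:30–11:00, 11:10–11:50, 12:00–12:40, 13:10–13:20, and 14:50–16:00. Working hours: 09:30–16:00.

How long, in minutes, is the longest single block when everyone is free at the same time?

Priya free within 09:30–16:00: 09:50–10:30, 11:00–11:10, 11:50–12:00, 12:40–13:10, 13:20–14:50.
Mina ∩ Vera: 09:30–11:10, 13:40–16:00.
Mina ∩ Vera ∩ Oksana: 09:30–09:50, 10:00–11:10, 14:20–15:20.
Mina ∩ Vera ∩ Oksana ∩ Priya: 10:00–10:30, 11:00–11:10, 14:20–14:50.
Common window lengths: 30, 10, 30 min; longest is 30.

30 minutes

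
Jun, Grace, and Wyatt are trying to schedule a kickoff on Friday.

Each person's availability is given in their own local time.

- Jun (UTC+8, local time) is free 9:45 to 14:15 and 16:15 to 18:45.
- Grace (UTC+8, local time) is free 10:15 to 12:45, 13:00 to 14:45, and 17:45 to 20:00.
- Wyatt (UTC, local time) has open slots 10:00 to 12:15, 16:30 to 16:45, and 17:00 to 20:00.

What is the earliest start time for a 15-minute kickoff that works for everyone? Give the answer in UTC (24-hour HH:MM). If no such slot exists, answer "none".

10:00

Jun → UTC: 01:45–06:15, 08:15–10:45.
Grace → UTC: 02:15–04:45, 05:00–06:45, 09:45–12:00.
Wyatt → UTC: 10:00–12:15, 16:30–16:45, 17:00–20:00.
Jun ∩ Grace: 02:15–04:45, 05:00–06:15, 09:45–10:45.
Jun ∩ Grace ∩ Wyatt: 10:00–10:45.
Windows ≥ 15 min: 10:00–10:45.
Earliest such window starts at 10:00.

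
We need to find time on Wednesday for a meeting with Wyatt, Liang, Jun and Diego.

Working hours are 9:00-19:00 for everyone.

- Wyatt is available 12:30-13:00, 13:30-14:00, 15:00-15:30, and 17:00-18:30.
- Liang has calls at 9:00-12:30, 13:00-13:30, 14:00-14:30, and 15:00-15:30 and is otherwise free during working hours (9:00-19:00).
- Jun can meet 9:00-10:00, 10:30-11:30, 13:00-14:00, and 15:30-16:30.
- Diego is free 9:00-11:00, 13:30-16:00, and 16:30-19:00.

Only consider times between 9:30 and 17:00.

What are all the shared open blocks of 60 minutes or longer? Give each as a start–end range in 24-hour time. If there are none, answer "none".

Liang free within 09:00–19:00: 12:30–13:00, 13:30–14:00, 14:30–15:00, 15:30–19:00.
Wyatt ∩ Liang: 12:30–13:00, 13:30–14:00, 17:00–18:30.
Wyatt ∩ Liang ∩ Jun: 13:30–14:00.
Wyatt ∩ Liang ∩ Jun ∩ Diego: 13:30–14:00.
Restricted to 09:30–17:00: 13:30–14:00.
Windows ≥ 60 min: (none).

none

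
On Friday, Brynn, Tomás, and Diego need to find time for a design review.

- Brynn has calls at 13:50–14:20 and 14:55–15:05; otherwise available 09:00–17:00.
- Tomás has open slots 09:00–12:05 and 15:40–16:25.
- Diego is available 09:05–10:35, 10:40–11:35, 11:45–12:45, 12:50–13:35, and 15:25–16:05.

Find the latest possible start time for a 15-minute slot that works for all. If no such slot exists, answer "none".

15:50

Brynn free within 09:00–17:00: 09:00–13:50, 14:20–14:55, 15:05–17:00.
Brynn ∩ Tomás: 09:00–12:05, 15:40–16:25.
Brynn ∩ Tomás ∩ Diego: 09:05–10:35, 10:40–11:35, 11:45–12:05, 15:40–16:05.
Windows ≥ 15 min: 09:05–10:35, 10:40–11:35, 11:45–12:05, 15:40–16:05.
Latest start in the last window 15:40–16:05 is 16:05 − 15 min = 15:50.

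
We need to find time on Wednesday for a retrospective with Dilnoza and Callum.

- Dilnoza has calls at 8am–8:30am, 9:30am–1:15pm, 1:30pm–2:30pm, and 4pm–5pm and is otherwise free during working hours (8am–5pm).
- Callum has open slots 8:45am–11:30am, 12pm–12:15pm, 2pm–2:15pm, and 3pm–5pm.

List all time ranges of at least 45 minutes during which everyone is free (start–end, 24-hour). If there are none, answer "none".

08:45–09:30, 15:00–16:00

Dilnoza free within 08:00–17:00: 08:30–09:30, 13:15–13:30, 14:30–16:00.
Dilnoza ∩ Callum: 08:45–09:30, 15:00–16:00.
Windows ≥ 45 min: 08:45–09:30, 15:00–16:00.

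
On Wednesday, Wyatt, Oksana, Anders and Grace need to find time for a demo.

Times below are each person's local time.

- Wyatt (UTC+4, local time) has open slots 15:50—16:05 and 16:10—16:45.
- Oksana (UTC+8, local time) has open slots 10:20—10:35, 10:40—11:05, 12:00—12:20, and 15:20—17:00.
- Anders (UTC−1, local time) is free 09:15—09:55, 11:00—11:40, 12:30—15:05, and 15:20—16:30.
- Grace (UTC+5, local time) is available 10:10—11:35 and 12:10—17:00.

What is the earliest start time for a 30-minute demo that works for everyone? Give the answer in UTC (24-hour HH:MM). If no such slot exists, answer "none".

Wyatt → UTC: 11:50–12:05, 12:10–12:45.
Oksana → UTC: 02:20–02:35, 02:40–03:05, 04:00–04:20, 07:20–09:00.
Anders → UTC: 10:15–10:55, 12:00–12:40, 13:30–16:05, 16:20–17:30.
Grace → UTC: 05:10–06:35, 07:10–12:00.
Wyatt ∩ Oksana: (none).
Wyatt ∩ Oksana ∩ Anders: (none).
Wyatt ∩ Oksana ∩ Anders ∩ Grace: (none).
Windows ≥ 30 min: (none).

none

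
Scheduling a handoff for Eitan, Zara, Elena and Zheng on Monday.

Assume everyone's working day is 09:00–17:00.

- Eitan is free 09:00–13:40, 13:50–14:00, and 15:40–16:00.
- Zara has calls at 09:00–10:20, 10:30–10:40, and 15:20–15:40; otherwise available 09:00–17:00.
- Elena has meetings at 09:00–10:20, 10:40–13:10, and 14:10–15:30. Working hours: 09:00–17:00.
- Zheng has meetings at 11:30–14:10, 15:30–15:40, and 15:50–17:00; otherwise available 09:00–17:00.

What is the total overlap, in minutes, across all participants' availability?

Zara free within 09:00–17:00: 10:20–10:30, 10:40–15:20, 15:40–17:00.
Elena free within 09:00–17:00: 10:20–10:40, 13:10–14:10, 15:30–17:00.
Zheng free within 09:00–17:00: 09:00–11:30, 14:10–15:30, 15:40–15:50.
Eitan ∩ Zara: 10:20–10:30, 10:40–13:40, 13:50–14:00, 15:40–16:00.
Eitan ∩ Zara ∩ Elena: 10:20–10:30, 13:10–13:40, 13:50–14:00, 15:40–16:00.
Eitan ∩ Zara ∩ Elena ∩ Zheng: 10:20–10:30, 15:40–15:50.
Total common minutes: 10 + 10 = 20.

20 minutes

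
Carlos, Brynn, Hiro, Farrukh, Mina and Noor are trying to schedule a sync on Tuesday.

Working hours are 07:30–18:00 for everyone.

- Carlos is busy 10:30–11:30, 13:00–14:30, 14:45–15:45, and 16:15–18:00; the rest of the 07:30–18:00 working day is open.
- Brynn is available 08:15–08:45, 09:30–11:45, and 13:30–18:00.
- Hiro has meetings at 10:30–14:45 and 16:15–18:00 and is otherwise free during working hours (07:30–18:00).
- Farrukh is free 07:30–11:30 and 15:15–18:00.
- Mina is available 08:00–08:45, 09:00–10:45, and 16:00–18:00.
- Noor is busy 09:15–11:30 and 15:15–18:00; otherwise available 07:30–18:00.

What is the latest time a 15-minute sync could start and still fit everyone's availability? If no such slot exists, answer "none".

08:30

Carlos free within 07:30–18:00: 07:30–10:30, 11:30–13:00, 14:30–14:45, 15:45–16:15.
Hiro free within 07:30–18:00: 07:30–10:30, 14:45–16:15.
Noor free within 07:30–18:00: 07:30–09:15, 11:30–15:15.
Carlos ∩ Brynn: 08:15–08:45, 09:30–10:30, 11:30–11:45, 14:30–14:45, 15:45–16:15.
Carlos ∩ Brynn ∩ Hiro: 08:15–08:45, 09:30–10:30, 15:45–16:15.
Carlos ∩ Brynn ∩ Hiro ∩ Farrukh: 08:15–08:45, 09:30–10:30, 15:45–16:15.
Carlos ∩ Brynn ∩ Hiro ∩ Farrukh ∩ Mina: 08:15–08:45, 09:30–10:30, 16:00–16:15.
Carlos ∩ Brynn ∩ Hiro ∩ Farrukh ∩ Mina ∩ Noor: 08:15–08:45.
Windows ≥ 15 min: 08:15–08:45.
Latest start in the last window 08:15–08:45 is 08:45 − 15 min = 08:30.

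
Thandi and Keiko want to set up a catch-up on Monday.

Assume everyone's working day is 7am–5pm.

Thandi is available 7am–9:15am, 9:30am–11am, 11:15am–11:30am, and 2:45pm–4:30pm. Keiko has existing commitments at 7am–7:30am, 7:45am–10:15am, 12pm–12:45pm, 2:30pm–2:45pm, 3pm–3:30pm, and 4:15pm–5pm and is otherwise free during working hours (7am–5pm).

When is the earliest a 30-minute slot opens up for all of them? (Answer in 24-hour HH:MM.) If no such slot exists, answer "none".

10:15

Keiko free within 07:00–17:00: 07:30–07:45, 10:15–12:00, 12:45–14:30, 14:45–15:00, 15:30–16:15.
Thandi ∩ Keiko: 07:30–07:45, 10:15–11:00, 11:15–11:30, 14:45–15:00, 15:30–16:15.
Windows ≥ 30 min: 10:15–11:00, 15:30–16:15.
Earliest such window starts at 10:15.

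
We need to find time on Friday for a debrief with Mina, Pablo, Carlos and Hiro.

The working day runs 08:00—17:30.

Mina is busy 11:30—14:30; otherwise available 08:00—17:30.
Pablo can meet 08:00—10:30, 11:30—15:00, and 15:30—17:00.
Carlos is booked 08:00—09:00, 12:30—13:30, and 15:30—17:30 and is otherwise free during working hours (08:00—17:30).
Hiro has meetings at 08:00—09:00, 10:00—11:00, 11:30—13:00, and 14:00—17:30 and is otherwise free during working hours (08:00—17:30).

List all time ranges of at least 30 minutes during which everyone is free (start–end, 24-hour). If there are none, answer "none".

Mina free within 08:00–17:30: 08:00–11:30, 14:30–17:30.
Carlos free within 08:00–17:30: 09:00–12:30, 13:30–15:30.
Hiro free within 08:00–17:30: 09:00–10:00, 11:00–11:30, 13:00–14:00.
Mina ∩ Pablo: 08:00–10:30, 14:30–15:00, 15:30–17:00.
Mina ∩ Pablo ∩ Carlos: 09:00–10:30, 14:30–15:00.
Mina ∩ Pablo ∩ Carlos ∩ Hiro: 09:00–10:00.
Windows ≥ 30 min: 09:00–10:00.

09:00–10:00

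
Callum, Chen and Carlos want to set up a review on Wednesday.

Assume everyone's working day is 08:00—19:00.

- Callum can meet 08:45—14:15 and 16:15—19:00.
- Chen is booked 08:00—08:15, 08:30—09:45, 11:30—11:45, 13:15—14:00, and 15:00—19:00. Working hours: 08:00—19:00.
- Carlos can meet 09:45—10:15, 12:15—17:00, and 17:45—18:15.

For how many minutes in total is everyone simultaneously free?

Chen free within 08:00–19:00: 08:15–08:30, 09:45–11:30, 11:45–13:15, 14:00–15:00.
Callum ∩ Chen: 09:45–11:30, 11:45–13:15, 14:00–14:15.
Callum ∩ Chen ∩ Carlos: 09:45–10:15, 12:15–13:15, 14:00–14:15.
Total common minutes: 30 + 60 + 15 = 105.

105 minutes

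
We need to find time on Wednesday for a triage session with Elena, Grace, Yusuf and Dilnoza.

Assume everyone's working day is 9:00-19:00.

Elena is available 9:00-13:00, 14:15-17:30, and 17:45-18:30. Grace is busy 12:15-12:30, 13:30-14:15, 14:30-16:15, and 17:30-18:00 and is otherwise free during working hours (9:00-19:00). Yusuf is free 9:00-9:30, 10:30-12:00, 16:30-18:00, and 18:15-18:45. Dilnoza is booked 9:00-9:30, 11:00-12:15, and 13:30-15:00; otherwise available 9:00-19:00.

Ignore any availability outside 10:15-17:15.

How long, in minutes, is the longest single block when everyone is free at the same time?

Grace free within 09:00–19:00: 09:00–12:15, 12:30–13:30, 14:15–14:30, 16:15–17:30, 18:00–19:00.
Dilnoza free within 09:00–19:00: 09:30–11:00, 12:15–13:30, 15:00–19:00.
Elena ∩ Grace: 09:00–12:15, 12:30–13:00, 14:15–14:30, 16:15–17:30, 18:00–18:30.
Elena ∩ Grace ∩ Yusuf: 09:00–09:30, 10:30–12:00, 16:30–17:30, 18:15–18:30.
Elena ∩ Grace ∩ Yusuf ∩ Dilnoza: 10:30–11:00, 16:30–17:30, 18:15–18:30.
Restricted to 10:15–17:15: 10:30–11:00, 16:30–17:15.
Common window lengths: 30, 45 min; longest is 45.

45 minutes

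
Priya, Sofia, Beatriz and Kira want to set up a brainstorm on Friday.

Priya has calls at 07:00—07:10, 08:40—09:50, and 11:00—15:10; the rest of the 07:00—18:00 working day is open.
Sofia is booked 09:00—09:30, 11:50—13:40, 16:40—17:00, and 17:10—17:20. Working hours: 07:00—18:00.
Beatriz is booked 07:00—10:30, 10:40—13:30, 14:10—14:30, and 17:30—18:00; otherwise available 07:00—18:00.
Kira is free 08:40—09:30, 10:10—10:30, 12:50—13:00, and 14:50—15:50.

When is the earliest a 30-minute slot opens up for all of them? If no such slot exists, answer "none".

15:10

Priya free within 07:00–18:00: 07:10–08:40, 09:50–11:00, 15:10–18:00.
Sofia free within 07:00–18:00: 07:00–09:00, 09:30–11:50, 13:40–16:40, 17:00–17:10, 17:20–18:00.
Beatriz free within 07:00–18:00: 10:30–10:40, 13:30–14:10, 14:30–17:30.
Priya ∩ Sofia: 07:10–08:40, 09:50–11:00, 15:10–16:40, 17:00–17:10, 17:20–18:00.
Priya ∩ Sofia ∩ Beatriz: 10:30–10:40, 15:10–16:40, 17:00–17:10, 17:20–17:30.
Priya ∩ Sofia ∩ Beatriz ∩ Kira: 15:10–15:50.
Windows ≥ 30 min: 15:10–15:50.
Earliest such window starts at 15:10.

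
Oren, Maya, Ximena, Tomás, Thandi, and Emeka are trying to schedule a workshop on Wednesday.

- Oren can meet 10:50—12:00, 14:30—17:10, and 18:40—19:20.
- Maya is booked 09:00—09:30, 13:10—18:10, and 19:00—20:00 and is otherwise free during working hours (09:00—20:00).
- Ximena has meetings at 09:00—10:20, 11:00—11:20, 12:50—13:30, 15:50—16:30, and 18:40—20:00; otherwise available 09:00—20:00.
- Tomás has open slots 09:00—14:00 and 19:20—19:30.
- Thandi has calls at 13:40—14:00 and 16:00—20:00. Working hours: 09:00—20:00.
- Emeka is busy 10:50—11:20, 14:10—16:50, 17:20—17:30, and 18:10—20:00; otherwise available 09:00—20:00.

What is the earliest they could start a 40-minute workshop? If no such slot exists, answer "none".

11:20

Maya free within 09:00–20:00: 09:30–13:10, 18:10–19:00.
Ximena free within 09:00–20:00: 10:20–11:00, 11:20–12:50, 13:30–15:50, 16:30–18:40.
Thandi free within 09:00–20:00: 09:00–13:40, 14:00–16:00.
Emeka free within 09:00–20:00: 09:00–10:50, 11:20–14:10, 16:50–17:20, 17:30–18:10.
Oren ∩ Maya: 10:50–12:00, 18:40–19:00.
Oren ∩ Maya ∩ Ximena: 10:50–11:00, 11:20–12:00.
Oren ∩ Maya ∩ Ximena ∩ Tomás: 10:50–11:00, 11:20–12:00.
Oren ∩ Maya ∩ Ximena ∩ Tomás ∩ Thandi: 10:50–11:00, 11:20–12:00.
Oren ∩ Maya ∩ Ximena ∩ Tomás ∩ Thandi ∩ Emeka: 11:20–12:00.
Windows ≥ 40 min: 11:20–12:00.
Earliest such window starts at 11:20.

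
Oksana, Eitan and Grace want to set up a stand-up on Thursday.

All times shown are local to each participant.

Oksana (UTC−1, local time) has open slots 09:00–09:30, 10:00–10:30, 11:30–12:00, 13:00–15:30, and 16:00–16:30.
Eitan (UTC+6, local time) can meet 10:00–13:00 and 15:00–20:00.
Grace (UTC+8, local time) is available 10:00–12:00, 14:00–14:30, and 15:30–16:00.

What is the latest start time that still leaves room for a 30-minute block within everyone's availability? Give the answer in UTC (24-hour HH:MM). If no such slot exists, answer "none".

none

Oksana → UTC: 10:00–10:30, 11:00–11:30, 12:30–13:00, 14:00–16:30, 17:00–17:30.
Eitan → UTC: 04:00–07:00, 09:00–14:00.
Grace → UTC: 02:00–04:00, 06:00–06:30, 07:30–08:00.
Oksana ∩ Eitan: 10:00–10:30, 11:00–11:30, 12:30–13:00.
Oksana ∩ Eitan ∩ Grace: (none).
Windows ≥ 30 min: (none).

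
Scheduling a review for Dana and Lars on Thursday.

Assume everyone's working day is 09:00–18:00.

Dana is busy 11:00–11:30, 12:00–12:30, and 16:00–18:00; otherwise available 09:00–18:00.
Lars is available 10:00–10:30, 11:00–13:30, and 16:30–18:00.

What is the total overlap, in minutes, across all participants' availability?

120 minutes

Dana free within 09:00–18:00: 09:00–11:00, 11:30–12:00, 12:30–16:00.
Dana ∩ Lars: 10:00–10:30, 11:30–12:00, 12:30–13:30.
Total common minutes: 30 + 30 + 60 = 120.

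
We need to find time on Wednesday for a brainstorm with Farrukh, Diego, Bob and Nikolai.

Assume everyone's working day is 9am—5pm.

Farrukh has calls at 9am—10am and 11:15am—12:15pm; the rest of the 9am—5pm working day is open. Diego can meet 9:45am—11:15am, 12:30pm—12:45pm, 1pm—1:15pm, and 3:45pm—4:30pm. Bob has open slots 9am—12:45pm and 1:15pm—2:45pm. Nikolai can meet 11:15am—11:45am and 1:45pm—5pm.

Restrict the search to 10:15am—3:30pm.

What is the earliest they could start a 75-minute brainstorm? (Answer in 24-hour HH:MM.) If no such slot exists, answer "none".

none

Farrukh free within 09:00–17:00: 10:00–11:15, 12:15–17:00.
Farrukh ∩ Diego: 10:00–11:15, 12:30–12:45, 13:00–13:15, 15:45–16:30.
Farrukh ∩ Diego ∩ Bob: 10:00–11:15, 12:30–12:45.
Farrukh ∩ Diego ∩ Bob ∩ Nikolai: (none).
Restricted to 10:15–15:30: (none).
Windows ≥ 75 min: (none).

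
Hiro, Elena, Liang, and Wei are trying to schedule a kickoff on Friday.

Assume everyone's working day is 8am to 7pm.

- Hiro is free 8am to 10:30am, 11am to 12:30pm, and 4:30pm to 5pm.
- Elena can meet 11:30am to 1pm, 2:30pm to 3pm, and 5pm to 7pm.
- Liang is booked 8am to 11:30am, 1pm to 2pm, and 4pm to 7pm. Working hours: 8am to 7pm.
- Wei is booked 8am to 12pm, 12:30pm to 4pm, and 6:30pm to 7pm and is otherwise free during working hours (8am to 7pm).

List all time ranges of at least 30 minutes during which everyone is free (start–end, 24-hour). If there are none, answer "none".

12:00–12:30

Liang free within 08:00–19:00: 11:30–13:00, 14:00–16:00.
Wei free within 08:00–19:00: 12:00–12:30, 16:00–18:30.
Hiro ∩ Elena: 11:30–12:30.
Hiro ∩ Elena ∩ Liang: 11:30–12:30.
Hiro ∩ Elena ∩ Liang ∩ Wei: 12:00–12:30.
Windows ≥ 30 min: 12:00–12:30.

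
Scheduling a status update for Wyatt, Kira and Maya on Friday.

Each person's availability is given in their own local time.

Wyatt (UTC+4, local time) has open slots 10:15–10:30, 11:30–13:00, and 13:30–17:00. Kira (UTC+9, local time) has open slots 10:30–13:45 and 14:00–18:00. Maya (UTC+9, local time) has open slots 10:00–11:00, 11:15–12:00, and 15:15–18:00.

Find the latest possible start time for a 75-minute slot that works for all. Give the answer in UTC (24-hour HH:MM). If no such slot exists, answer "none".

Wyatt → UTC: 06:15–06:30, 07:30–09:00, 09:30–13:00.
Kira → UTC: 01:30–04:45, 05:00–09:00.
Maya → UTC: 01:00–02:00, 02:15–03:00, 06:15–09:00.
Wyatt ∩ Kira: 06:15–06:30, 07:30–09:00.
Wyatt ∩ Kira ∩ Maya: 06:15–06:30, 07:30–09:00.
Windows ≥ 75 min: 07:30–09:00.
Latest start in the last window 07:30–09:00 is 09:00 − 75 min = 07:45.

07:45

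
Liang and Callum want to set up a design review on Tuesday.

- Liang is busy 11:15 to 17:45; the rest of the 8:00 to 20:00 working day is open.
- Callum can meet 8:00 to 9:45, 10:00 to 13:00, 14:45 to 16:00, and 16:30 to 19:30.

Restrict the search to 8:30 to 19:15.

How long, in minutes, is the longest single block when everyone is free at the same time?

90 minutes

Liang free within 08:00–20:00: 08:00–11:15, 17:45–20:00.
Liang ∩ Callum: 08:00–09:45, 10:00–11:15, 17:45–19:30.
Restricted to 08:30–19:15: 08:30–09:45, 10:00–11:15, 17:45–19:15.
Common window lengths: 75, 75, 90 min; longest is 90.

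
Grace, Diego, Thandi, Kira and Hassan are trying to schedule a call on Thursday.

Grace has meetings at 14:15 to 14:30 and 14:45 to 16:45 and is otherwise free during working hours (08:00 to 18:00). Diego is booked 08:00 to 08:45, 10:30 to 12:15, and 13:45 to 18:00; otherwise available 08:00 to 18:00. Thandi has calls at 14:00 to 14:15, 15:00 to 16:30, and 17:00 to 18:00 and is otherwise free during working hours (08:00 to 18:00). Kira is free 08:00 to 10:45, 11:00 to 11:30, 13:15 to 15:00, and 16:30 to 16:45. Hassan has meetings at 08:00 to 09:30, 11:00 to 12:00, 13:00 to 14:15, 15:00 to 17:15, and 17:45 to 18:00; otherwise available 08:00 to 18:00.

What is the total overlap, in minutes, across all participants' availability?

Grace free within 08:00–18:00: 08:00–14:15, 14:30–14:45, 16:45–18:00.
Diego free within 08:00–18:00: 08:45–10:30, 12:15–13:45.
Thandi free within 08:00–18:00: 08:00–14:00, 14:15–15:00, 16:30–17:00.
Hassan free within 08:00–18:00: 09:30–11:00, 12:00–13:00, 14:15–15:00, 17:15–17:45.
Grace ∩ Diego: 08:45–10:30, 12:15–13:45.
Grace ∩ Diego ∩ Thandi: 08:45–10:30, 12:15–13:45.
Grace ∩ Diego ∩ Thandi ∩ Kira: 08:45–10:30, 13:15–13:45.
Grace ∩ Diego ∩ Thandi ∩ Kira ∩ Hassan: 09:30–10:30.
Total common minutes: 60.

60 minutes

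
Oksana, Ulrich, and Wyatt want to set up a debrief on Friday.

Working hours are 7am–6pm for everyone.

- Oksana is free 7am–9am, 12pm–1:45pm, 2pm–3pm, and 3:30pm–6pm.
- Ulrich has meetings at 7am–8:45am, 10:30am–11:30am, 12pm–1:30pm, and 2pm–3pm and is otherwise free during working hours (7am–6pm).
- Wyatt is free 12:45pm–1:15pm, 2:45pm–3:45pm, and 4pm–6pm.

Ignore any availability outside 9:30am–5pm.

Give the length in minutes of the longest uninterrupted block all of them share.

Ulrich free within 07:00–18:00: 08:45–10:30, 11:30–12:00, 13:30–14:00, 15:00–18:00.
Oksana ∩ Ulrich: 08:45–09:00, 13:30–13:45, 15:30–18:00.
Oksana ∩ Ulrich ∩ Wyatt: 15:30–15:45, 16:00–18:00.
Restricted to 09:30–17:00: 15:30–15:45, 16:00–17:00.
Common window lengths: 15, 60 min; longest is 60.

60 minutes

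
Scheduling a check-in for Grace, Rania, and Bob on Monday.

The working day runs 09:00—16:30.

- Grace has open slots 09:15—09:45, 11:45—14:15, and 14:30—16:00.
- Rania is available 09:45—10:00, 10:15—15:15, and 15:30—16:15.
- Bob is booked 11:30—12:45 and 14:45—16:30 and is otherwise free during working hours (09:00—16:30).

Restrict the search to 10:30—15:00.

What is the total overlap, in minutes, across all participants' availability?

Bob free within 09:00–16:30: 09:00–11:30, 12:45–14:45.
Grace ∩ Rania: 11:45–14:15, 14:30–15:15, 15:30–16:00.
Grace ∩ Rania ∩ Bob: 12:45–14:15, 14:30–14:45.
Restricted to 10:30–15:00: 12:45–14:15, 14:30–14:45.
Total common minutes: 90 + 15 = 105.

105 minutes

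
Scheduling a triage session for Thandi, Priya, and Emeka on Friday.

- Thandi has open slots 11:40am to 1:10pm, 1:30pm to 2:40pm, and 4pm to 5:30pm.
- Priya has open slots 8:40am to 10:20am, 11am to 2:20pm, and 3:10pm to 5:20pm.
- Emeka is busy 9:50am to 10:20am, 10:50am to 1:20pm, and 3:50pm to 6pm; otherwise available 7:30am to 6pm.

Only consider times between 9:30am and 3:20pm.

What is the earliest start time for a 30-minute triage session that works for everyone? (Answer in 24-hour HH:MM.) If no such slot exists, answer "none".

Emeka free within 07:30–18:00: 07:30–09:50, 10:20–10:50, 13:20–15:50.
Thandi ∩ Priya: 11:40–13:10, 13:30–14:20, 16:00–17:20.
Thandi ∩ Priya ∩ Emeka: 13:30–14:20.
Restricted to 09:30–15:20: 13:30–14:20.
Windows ≥ 30 min: 13:30–14:20.
Earliest such window starts at 13:30.

13:30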